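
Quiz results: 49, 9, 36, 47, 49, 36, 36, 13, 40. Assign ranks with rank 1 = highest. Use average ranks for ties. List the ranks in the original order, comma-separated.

Sorted (descending): 49, 49, 47, 40, 36, 36, 36, 13, 9
The 2 values of 49 occupy positions 1–2 → average rank (1+2)/2 = 1.5.
The 3 values of 36 occupy positions 5–7 → average rank 6.

1.5, 9, 6, 3, 1.5, 6, 6, 8, 4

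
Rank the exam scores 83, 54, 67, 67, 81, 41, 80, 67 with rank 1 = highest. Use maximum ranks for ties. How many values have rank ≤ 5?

3

Sorted (descending): 83, 81, 80, 67, 67, 67, 54, 41
The 3 values of 67 occupy positions 4–6 → each gets rank 6.
Ranks ≤ 5: {1, 2, 3} → 3 values.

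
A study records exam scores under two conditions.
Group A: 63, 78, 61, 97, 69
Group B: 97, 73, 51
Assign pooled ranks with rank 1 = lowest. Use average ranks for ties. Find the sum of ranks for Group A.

Sorted (ascending): 51, 61, 63, 69, 73, 78, 97, 97
The 2 values of 97 occupy positions 7–8 → average rank (7+8)/2 = 7.5.
Group A values → pooled ranks: 63→3, 78→6, 61→2, 97→7.5, 69→4
Rank sum = 3 + 6 + 2 + 7.5 + 4 = 22.5

22.5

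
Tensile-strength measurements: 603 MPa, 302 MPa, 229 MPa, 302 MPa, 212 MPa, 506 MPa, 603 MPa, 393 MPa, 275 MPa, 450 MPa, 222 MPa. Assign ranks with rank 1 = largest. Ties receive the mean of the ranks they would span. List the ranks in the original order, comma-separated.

Sorted (descending): 603, 603, 506, 450, 393, 302, 302, 275, 229, 222, 212
The 2 values of 603 occupy positions 1–2 → average rank (1+2)/2 = 1.5.
The 2 values of 302 occupy positions 6–7 → average rank (6+7)/2 = 6.5.

1.5, 6.5, 9, 6.5, 11, 3, 1.5, 5, 8, 4, 10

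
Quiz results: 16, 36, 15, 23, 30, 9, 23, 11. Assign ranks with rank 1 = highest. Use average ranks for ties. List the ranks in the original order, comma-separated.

5, 1, 6, 3.5, 2, 8, 3.5, 7

Sorted (descending): 36, 30, 23, 23, 16, 15, 11, 9
The 2 values of 23 occupy positions 3–4 → average rank (3+4)/2 = 3.5.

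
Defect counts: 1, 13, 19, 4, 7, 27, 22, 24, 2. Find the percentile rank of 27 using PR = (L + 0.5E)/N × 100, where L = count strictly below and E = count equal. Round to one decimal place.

N = 9.
Strictly below 27: 8. Equal to 27: 1.
PR = (8 + 0.5·1)/9 × 100 = 94.4

94.4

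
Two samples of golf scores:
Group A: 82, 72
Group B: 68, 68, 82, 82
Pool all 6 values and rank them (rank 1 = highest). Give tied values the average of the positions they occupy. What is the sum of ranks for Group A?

Sorted (descending): 82, 82, 82, 72, 68, 68
The 3 values of 82 occupy positions 1–3 → average rank 2.
The 2 values of 68 occupy positions 5–6 → average rank (5+6)/2 = 5.5.
Group A values → pooled ranks: 82→2, 72→4
Rank sum = 2 + 4 = 6

6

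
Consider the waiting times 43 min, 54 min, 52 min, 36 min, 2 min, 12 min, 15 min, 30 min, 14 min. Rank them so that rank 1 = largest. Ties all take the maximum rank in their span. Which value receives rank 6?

Sorted (descending): 54, 52, 43, 36, 30, 15, 14, 12, 2
No ties — each value takes its position as its rank.
Rank 6 → value 15.

15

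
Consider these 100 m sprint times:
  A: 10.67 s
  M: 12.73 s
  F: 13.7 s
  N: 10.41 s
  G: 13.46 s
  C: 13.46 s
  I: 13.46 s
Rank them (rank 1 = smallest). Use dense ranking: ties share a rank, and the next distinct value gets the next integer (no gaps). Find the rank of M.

3

Sorted (ascending): 10.41, 10.67, 12.73, 13.46, 13.46, 13.46, 13.7
The 3 values of 13.46 share dense rank 4.
Remaining distinct values take the next consecutive integers.
M has value 12.73 s → rank 3.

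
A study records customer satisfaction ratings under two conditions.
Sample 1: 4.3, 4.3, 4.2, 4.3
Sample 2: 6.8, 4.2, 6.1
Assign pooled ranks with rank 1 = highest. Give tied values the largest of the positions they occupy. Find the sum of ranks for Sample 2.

10

Sorted (descending): 6.8, 6.1, 4.3, 4.3, 4.3, 4.2, 4.2
The 3 values of 4.3 occupy positions 3–5 → each gets rank 5.
The 2 values of 4.2 occupy positions 6–7 → each gets rank 7.
Sample 2 values → pooled ranks: 6.8→1, 4.2→7, 6.1→2
Rank sum = 1 + 7 + 2 = 10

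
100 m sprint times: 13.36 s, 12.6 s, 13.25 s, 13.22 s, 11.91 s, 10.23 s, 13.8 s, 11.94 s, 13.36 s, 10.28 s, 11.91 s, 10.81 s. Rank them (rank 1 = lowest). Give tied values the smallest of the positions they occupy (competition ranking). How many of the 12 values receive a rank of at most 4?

5

Sorted (ascending): 10.23, 10.28, 10.81, 11.91, 11.91, 11.94, 12.6, 13.22, 13.25, 13.36, 13.36, 13.8
The 2 values of 11.91 occupy positions 4–5 → each gets rank 4.
The 2 values of 13.36 occupy positions 10–11 → each gets rank 10.
Ranks ≤ 4: {1, 2, 3, 4, 4} → 5 values.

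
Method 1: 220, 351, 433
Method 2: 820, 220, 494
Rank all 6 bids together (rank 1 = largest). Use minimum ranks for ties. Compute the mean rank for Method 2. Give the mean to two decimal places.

Sorted (descending): 820, 494, 433, 351, 220, 220
The 2 values of 220 occupy positions 5–6 → each gets rank 5.
Method 2 values → pooled ranks: 820→1, 220→5, 494→2
Mean rank = (1 + 5 + 2) / 3 = 2.67

2.67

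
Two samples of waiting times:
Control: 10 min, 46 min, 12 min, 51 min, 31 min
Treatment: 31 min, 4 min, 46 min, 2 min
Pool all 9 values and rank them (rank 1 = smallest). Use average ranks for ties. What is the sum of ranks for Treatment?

16

Sorted (ascending): 2, 4, 10, 12, 31, 31, 46, 46, 51
The 2 values of 31 occupy positions 5–6 → average rank (5+6)/2 = 5.5.
The 2 values of 46 occupy positions 7–8 → average rank (7+8)/2 = 7.5.
Treatment values → pooled ranks: 31→5.5, 4→2, 46→7.5, 2→1
Rank sum = 5.5 + 2 + 7.5 + 1 = 16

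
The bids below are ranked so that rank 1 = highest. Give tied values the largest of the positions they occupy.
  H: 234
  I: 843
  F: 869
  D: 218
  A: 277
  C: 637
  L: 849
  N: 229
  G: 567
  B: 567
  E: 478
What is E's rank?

7

Sorted (descending): 869, 849, 843, 637, 567, 567, 478, 277, 234, 229, 218
The 2 values of 567 occupy positions 5–6 → each gets rank 6.
E has value 478 → rank 7.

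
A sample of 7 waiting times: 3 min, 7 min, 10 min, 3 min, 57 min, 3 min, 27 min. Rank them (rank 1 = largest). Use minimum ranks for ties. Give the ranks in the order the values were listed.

5, 4, 3, 5, 1, 5, 2

Sorted (descending): 57, 27, 10, 7, 3, 3, 3
The 3 values of 3 occupy positions 5–7 → each gets rank 5.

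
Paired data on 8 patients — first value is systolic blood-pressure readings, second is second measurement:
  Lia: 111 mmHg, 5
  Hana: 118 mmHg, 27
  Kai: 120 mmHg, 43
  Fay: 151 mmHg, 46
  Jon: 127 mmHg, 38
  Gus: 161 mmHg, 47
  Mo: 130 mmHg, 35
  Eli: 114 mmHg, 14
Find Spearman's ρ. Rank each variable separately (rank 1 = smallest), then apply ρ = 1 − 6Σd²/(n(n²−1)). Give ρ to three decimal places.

0.905

Ranks of variable 1: 1, 3, 4, 7, 5, 8, 6, 2
Ranks of variable 2: 1, 3, 6, 7, 5, 8, 4, 2
d = r₁ − r₂: 0, 0, -2, 0, 0, 0, 2, 0
d²: 0, 0, 4, 0, 0, 0, 4, 0; Σd² = 8
ρ = 1 − 6·8/(8·63) = 1 − 48/504 = 0.905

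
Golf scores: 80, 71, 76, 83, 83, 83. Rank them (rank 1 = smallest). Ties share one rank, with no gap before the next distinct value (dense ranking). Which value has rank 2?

Sorted (ascending): 71, 76, 80, 83, 83, 83
The 3 values of 83 share dense rank 4.
Remaining distinct values take the next consecutive integers.
Rank 2 → value 76.

76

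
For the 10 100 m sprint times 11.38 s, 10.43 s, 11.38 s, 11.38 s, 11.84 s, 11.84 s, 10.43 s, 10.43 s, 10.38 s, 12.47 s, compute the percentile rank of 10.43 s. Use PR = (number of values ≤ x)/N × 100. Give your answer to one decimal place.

40.0

N = 10.
Strictly below 10.43: 1. Equal to 10.43: 3.
PR = 4/10 × 100 = 40.0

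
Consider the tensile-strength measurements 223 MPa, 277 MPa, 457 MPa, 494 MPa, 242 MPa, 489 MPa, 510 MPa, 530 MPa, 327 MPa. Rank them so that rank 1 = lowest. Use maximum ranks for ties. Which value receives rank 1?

Sorted (ascending): 223, 242, 277, 327, 457, 489, 494, 510, 530
No ties — each value takes its position as its rank.
Rank 1 → value 223.

223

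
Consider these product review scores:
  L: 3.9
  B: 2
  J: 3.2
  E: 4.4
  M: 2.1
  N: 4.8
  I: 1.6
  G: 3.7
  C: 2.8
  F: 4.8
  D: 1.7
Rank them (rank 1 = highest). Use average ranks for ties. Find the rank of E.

Sorted (descending): 4.8, 4.8, 4.4, 3.9, 3.7, 3.2, 2.8, 2.1, 2, 1.7, 1.6
The 2 values of 4.8 occupy positions 1–2 → average rank (1+2)/2 = 1.5.
E has value 4.4 → rank 3.

3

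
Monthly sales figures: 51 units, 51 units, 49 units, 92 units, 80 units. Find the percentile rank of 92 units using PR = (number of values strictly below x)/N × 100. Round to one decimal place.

N = 5.
Strictly below 92: 4. Equal to 92: 1.
PR = 4/5 × 100 = 80.0

80.0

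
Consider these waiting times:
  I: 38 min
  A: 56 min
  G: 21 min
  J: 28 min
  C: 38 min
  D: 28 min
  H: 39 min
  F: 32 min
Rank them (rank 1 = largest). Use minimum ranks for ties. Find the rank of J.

Sorted (descending): 56, 39, 38, 38, 32, 28, 28, 21
The 2 values of 38 occupy positions 3–4 → each gets rank 3.
The 2 values of 28 occupy positions 6–7 → each gets rank 6.
J has value 28 min → rank 6.

6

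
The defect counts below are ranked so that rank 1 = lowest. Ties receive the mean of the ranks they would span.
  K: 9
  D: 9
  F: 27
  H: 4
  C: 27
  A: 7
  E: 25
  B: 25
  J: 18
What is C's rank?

8.5

Sorted (ascending): 4, 7, 9, 9, 18, 25, 25, 27, 27
The 2 values of 9 occupy positions 3–4 → average rank (3+4)/2 = 3.5.
The 2 values of 25 occupy positions 6–7 → average rank (6+7)/2 = 6.5.
The 2 values of 27 occupy positions 8–9 → average rank (8+9)/2 = 8.5.
C has value 27 → rank 8.5.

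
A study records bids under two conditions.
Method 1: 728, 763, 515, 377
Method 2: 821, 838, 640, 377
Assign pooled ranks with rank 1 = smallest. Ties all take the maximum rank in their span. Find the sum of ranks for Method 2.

21

Sorted (ascending): 377, 377, 515, 640, 728, 763, 821, 838
The 2 values of 377 occupy positions 1–2 → each gets rank 2.
Method 2 values → pooled ranks: 821→7, 838→8, 640→4, 377→2
Rank sum = 7 + 8 + 4 + 2 = 21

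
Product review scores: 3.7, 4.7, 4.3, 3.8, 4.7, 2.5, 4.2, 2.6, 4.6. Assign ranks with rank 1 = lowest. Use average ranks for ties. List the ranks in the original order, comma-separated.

3, 8.5, 6, 4, 8.5, 1, 5, 2, 7

Sorted (ascending): 2.5, 2.6, 3.7, 3.8, 4.2, 4.3, 4.6, 4.7, 4.7
The 2 values of 4.7 occupy positions 8–9 → average rank (8+9)/2 = 8.5.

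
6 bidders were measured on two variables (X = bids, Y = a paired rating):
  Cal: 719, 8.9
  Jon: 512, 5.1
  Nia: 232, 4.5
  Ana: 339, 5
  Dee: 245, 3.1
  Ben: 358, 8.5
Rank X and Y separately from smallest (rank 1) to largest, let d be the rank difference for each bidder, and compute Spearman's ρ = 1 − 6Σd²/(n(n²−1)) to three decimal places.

Ranks of variable 1: 6, 5, 1, 3, 2, 4
Ranks of variable 2: 6, 4, 2, 3, 1, 5
d = r₁ − r₂: 0, 1, -1, 0, 1, -1
d²: 0, 1, 1, 0, 1, 1; Σd² = 4
ρ = 1 − 6·4/(6·35) = 1 − 24/210 = 0.886

0.886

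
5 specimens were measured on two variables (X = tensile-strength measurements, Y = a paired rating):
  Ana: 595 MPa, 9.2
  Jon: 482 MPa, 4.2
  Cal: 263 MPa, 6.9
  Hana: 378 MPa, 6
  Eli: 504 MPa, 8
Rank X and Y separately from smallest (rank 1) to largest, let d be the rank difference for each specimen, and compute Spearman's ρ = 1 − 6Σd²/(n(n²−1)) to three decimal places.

0.600

Ranks of variable 1: 5, 3, 1, 2, 4
Ranks of variable 2: 5, 1, 3, 2, 4
d = r₁ − r₂: 0, 2, -2, 0, 0
d²: 0, 4, 4, 0, 0; Σd² = 8
ρ = 1 − 6·8/(5·24) = 1 − 48/120 = 0.600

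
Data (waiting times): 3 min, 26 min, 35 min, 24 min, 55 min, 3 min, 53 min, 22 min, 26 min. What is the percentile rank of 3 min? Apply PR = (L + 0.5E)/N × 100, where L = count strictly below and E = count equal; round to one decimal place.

11.1

N = 9.
Strictly below 3: 0. Equal to 3: 2.
PR = (0 + 0.5·2)/9 × 100 = 11.1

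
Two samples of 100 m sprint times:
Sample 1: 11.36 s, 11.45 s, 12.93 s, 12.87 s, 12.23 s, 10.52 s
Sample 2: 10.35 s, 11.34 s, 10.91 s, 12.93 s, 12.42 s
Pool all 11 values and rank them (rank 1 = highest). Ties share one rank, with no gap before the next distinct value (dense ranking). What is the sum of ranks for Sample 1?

27

Sorted (descending): 12.93, 12.93, 12.87, 12.42, 12.23, 11.45, 11.36, 11.34, 10.91, 10.52, 10.35
The 2 values of 12.93 share dense rank 1.
Remaining distinct values take the next consecutive integers.
Sample 1 values → pooled ranks: 11.36→6, 11.45→5, 12.93→1, 12.87→2, 12.23→4, 10.52→9
Rank sum = 6 + 5 + 1 + 2 + 4 + 9 = 27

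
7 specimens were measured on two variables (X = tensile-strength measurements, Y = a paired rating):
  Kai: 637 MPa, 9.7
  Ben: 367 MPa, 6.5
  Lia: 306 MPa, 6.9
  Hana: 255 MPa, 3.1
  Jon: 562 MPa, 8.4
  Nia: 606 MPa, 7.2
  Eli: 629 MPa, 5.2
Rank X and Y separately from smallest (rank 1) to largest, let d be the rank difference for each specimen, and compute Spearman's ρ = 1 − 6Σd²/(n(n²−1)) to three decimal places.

Ranks of variable 1: 7, 3, 2, 1, 4, 5, 6
Ranks of variable 2: 7, 3, 4, 1, 6, 5, 2
d = r₁ − r₂: 0, 0, -2, 0, -2, 0, 4
d²: 0, 0, 4, 0, 4, 0, 16; Σd² = 24
ρ = 1 − 6·24/(7·48) = 1 − 144/336 = 0.571

0.571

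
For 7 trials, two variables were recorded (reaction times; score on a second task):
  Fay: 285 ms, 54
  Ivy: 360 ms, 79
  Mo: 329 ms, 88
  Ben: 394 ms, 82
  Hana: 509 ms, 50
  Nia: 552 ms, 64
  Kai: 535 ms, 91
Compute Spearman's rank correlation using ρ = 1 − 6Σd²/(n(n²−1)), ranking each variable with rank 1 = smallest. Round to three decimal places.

Ranks of variable 1: 1, 3, 2, 4, 5, 7, 6
Ranks of variable 2: 2, 4, 6, 5, 1, 3, 7
d = r₁ − r₂: -1, -1, -4, -1, 4, 4, -1
d²: 1, 1, 16, 1, 16, 16, 1; Σd² = 52
ρ = 1 − 6·52/(7·48) = 1 − 312/336 = 0.071

0.071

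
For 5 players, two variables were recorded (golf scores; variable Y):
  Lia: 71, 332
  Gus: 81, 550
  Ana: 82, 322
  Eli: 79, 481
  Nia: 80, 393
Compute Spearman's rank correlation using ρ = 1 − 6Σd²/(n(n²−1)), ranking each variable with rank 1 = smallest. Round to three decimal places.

-0.100

Ranks of variable 1: 1, 4, 5, 2, 3
Ranks of variable 2: 2, 5, 1, 4, 3
d = r₁ − r₂: -1, -1, 4, -2, 0
d²: 1, 1, 16, 4, 0; Σd² = 22
ρ = 1 − 6·22/(5·24) = 1 − 132/120 = -0.100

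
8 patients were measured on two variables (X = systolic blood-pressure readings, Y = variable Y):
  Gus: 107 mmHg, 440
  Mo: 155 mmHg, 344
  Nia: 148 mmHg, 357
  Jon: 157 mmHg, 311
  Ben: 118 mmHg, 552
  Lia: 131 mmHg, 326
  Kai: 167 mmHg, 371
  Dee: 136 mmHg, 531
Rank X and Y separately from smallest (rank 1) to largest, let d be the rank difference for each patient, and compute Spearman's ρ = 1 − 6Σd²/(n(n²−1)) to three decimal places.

Ranks of variable 1: 1, 6, 5, 7, 2, 3, 8, 4
Ranks of variable 2: 6, 3, 4, 1, 8, 2, 5, 7
d = r₁ − r₂: -5, 3, 1, 6, -6, 1, 3, -3
d²: 25, 9, 1, 36, 36, 1, 9, 9; Σd² = 126
ρ = 1 − 6·126/(8·63) = 1 − 756/504 = -0.500

-0.500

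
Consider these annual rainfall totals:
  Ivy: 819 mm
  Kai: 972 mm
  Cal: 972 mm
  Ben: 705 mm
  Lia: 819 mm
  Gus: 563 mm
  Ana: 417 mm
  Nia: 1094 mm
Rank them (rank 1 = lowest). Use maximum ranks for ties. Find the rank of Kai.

7

Sorted (ascending): 417, 563, 705, 819, 819, 972, 972, 1094
The 2 values of 819 occupy positions 4–5 → each gets rank 5.
The 2 values of 972 occupy positions 6–7 → each gets rank 7.
Kai has value 972 mm → rank 7.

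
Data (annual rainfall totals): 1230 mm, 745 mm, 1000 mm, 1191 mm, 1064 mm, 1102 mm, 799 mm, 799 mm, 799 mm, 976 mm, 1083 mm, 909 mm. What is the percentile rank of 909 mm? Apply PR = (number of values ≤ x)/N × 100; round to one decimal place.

41.7

N = 12.
Strictly below 909: 4. Equal to 909: 1.
PR = 5/12 × 100 = 41.7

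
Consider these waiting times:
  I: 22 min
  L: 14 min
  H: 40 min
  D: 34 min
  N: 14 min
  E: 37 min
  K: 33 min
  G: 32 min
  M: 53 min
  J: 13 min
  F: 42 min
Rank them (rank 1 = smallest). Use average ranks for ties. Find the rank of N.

2.5

Sorted (ascending): 13, 14, 14, 22, 32, 33, 34, 37, 40, 42, 53
The 2 values of 14 occupy positions 2–3 → average rank (2+3)/2 = 2.5.
N has value 14 min → rank 2.5.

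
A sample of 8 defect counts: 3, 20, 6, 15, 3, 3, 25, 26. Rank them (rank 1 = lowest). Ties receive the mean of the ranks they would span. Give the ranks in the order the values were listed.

2, 6, 4, 5, 2, 2, 7, 8

Sorted (ascending): 3, 3, 3, 6, 15, 20, 25, 26
The 3 values of 3 occupy positions 1–3 → average rank 2.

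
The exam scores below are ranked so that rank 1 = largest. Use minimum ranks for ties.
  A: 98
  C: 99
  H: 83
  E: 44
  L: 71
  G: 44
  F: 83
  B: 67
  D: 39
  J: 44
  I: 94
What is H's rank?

Sorted (descending): 99, 98, 94, 83, 83, 71, 67, 44, 44, 44, 39
The 2 values of 83 occupy positions 4–5 → each gets rank 4.
The 3 values of 44 occupy positions 8–10 → each gets rank 8.
H has value 83 → rank 4.

4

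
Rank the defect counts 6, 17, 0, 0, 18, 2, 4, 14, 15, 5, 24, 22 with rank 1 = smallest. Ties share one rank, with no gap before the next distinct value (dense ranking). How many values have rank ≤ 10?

11

Sorted (ascending): 0, 0, 2, 4, 5, 6, 14, 15, 17, 18, 22, 24
The 2 values of 0 share dense rank 1.
Remaining distinct values take the next consecutive integers.
Ranks ≤ 10: {1, 1, 2, 3, 4, 5, 6, 7, 8, 9, 10} → 11 values.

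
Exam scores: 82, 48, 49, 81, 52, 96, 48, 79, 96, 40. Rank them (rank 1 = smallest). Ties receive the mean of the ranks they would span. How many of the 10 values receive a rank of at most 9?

8

Sorted (ascending): 40, 48, 48, 49, 52, 79, 81, 82, 96, 96
The 2 values of 48 occupy positions 2–3 → average rank (2+3)/2 = 2.5.
The 2 values of 96 occupy positions 9–10 → average rank (9+10)/2 = 9.5.
Ranks ≤ 9: {1, 2.5, 2.5, 4, 5, 6, 7, 8} → 8 values.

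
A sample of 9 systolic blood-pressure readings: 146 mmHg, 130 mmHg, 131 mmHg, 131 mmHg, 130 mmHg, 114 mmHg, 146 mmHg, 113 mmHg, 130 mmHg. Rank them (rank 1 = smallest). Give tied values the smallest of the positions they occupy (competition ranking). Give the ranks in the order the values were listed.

Sorted (ascending): 113, 114, 130, 130, 130, 131, 131, 146, 146
The 3 values of 130 occupy positions 3–5 → each gets rank 3.
The 2 values of 131 occupy positions 6–7 → each gets rank 6.
The 2 values of 146 occupy positions 8–9 → each gets rank 8.

8, 3, 6, 6, 3, 2, 8, 1, 3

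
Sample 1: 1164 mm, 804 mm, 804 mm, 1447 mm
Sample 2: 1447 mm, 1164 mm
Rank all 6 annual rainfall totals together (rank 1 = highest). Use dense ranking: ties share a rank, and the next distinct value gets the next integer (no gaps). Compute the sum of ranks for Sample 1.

9

Sorted (descending): 1447, 1447, 1164, 1164, 804, 804
The 2 values of 1447 share dense rank 1.
The 2 values of 1164 share dense rank 2.
The 2 values of 804 share dense rank 3.
Sample 1 values → pooled ranks: 1164→2, 804→3, 804→3, 1447→1
Rank sum = 2 + 3 + 3 + 1 = 9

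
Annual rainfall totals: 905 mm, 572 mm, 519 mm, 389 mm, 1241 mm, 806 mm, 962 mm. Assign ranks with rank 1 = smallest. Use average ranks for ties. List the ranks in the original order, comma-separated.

Sorted (ascending): 389, 519, 572, 806, 905, 962, 1241
No ties — each value takes its position as its rank.

5, 3, 2, 1, 7, 4, 6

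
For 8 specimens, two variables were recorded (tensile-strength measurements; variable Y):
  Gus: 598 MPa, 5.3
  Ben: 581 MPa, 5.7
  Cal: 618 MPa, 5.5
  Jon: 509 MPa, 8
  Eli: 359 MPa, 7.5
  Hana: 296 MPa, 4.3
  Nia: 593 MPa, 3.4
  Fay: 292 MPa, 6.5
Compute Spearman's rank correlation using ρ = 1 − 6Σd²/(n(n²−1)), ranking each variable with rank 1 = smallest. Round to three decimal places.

Ranks of variable 1: 7, 5, 8, 4, 3, 2, 6, 1
Ranks of variable 2: 3, 5, 4, 8, 7, 2, 1, 6
d = r₁ − r₂: 4, 0, 4, -4, -4, 0, 5, -5
d²: 16, 0, 16, 16, 16, 0, 25, 25; Σd² = 114
ρ = 1 − 6·114/(8·63) = 1 − 684/504 = -0.357

-0.357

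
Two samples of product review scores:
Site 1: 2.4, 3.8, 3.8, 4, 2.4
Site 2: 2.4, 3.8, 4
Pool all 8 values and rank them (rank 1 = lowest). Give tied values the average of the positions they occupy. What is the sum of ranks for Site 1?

21.5

Sorted (ascending): 2.4, 2.4, 2.4, 3.8, 3.8, 3.8, 4, 4
The 3 values of 2.4 occupy positions 1–3 → average rank 2.
The 3 values of 3.8 occupy positions 4–6 → average rank 5.
The 2 values of 4 occupy positions 7–8 → average rank (7+8)/2 = 7.5.
Site 1 values → pooled ranks: 2.4→2, 3.8→5, 3.8→5, 4→7.5, 2.4→2
Rank sum = 2 + 5 + 5 + 7.5 + 2 = 21.5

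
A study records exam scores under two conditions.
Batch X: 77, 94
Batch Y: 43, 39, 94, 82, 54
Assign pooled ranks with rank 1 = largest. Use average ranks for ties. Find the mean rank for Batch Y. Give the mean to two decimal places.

4.50

Sorted (descending): 94, 94, 82, 77, 54, 43, 39
The 2 values of 94 occupy positions 1–2 → average rank (1+2)/2 = 1.5.
Batch Y values → pooled ranks: 43→6, 39→7, 94→1.5, 82→3, 54→5
Mean rank = (6 + 7 + 1.5 + 3 + 5) / 5 = 4.50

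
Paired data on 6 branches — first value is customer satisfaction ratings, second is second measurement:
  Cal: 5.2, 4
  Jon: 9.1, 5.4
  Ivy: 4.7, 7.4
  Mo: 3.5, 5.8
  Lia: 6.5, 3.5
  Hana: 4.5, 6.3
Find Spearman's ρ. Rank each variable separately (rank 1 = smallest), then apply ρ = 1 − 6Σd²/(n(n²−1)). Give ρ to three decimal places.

-0.600

Ranks of variable 1: 4, 6, 3, 1, 5, 2
Ranks of variable 2: 2, 3, 6, 4, 1, 5
d = r₁ − r₂: 2, 3, -3, -3, 4, -3
d²: 4, 9, 9, 9, 16, 9; Σd² = 56
ρ = 1 − 6·56/(6·35) = 1 − 336/210 = -0.600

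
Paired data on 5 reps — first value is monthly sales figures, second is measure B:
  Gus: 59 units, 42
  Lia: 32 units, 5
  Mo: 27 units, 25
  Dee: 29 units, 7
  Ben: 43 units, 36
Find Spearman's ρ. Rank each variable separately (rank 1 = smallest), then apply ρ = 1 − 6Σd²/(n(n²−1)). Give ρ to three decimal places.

0.600

Ranks of variable 1: 5, 3, 1, 2, 4
Ranks of variable 2: 5, 1, 3, 2, 4
d = r₁ − r₂: 0, 2, -2, 0, 0
d²: 0, 4, 4, 0, 0; Σd² = 8
ρ = 1 − 6·8/(5·24) = 1 − 48/120 = 0.600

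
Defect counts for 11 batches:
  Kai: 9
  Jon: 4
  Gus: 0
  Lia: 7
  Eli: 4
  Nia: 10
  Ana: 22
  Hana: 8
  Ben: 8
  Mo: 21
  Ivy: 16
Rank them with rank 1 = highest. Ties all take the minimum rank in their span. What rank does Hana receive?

Sorted (descending): 22, 21, 16, 10, 9, 8, 8, 7, 4, 4, 0
The 2 values of 8 occupy positions 6–7 → each gets rank 6.
The 2 values of 4 occupy positions 9–10 → each gets rank 9.
Hana has value 8 → rank 6.

6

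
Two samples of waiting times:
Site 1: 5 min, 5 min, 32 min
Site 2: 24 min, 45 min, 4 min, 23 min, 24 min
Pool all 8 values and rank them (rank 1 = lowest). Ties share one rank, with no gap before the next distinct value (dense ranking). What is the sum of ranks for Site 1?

Sorted (ascending): 4, 5, 5, 23, 24, 24, 32, 45
The 2 values of 5 share dense rank 2.
The 2 values of 24 share dense rank 4.
Remaining distinct values take the next consecutive integers.
Site 1 values → pooled ranks: 5→2, 5→2, 32→5
Rank sum = 2 + 2 + 5 = 9

9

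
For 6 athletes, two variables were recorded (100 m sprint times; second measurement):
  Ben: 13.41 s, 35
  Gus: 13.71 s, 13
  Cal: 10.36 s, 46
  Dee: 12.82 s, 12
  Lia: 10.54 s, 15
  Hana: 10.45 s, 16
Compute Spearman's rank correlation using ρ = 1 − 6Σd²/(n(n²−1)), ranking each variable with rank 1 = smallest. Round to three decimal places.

Ranks of variable 1: 5, 6, 1, 4, 3, 2
Ranks of variable 2: 5, 2, 6, 1, 3, 4
d = r₁ − r₂: 0, 4, -5, 3, 0, -2
d²: 0, 16, 25, 9, 0, 4; Σd² = 54
ρ = 1 − 6·54/(6·35) = 1 − 324/210 = -0.543

-0.543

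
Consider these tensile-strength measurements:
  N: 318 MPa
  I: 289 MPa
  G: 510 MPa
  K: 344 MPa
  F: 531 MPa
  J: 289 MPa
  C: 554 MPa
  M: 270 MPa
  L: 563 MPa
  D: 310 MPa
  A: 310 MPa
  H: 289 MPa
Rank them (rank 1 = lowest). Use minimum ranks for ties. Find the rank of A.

5

Sorted (ascending): 270, 289, 289, 289, 310, 310, 318, 344, 510, 531, 554, 563
The 3 values of 289 occupy positions 2–4 → each gets rank 2.
The 2 values of 310 occupy positions 5–6 → each gets rank 5.
A has value 310 MPa → rank 5.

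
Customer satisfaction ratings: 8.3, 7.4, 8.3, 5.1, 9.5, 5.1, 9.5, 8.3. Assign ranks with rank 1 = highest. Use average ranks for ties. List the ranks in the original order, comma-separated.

Sorted (descending): 9.5, 9.5, 8.3, 8.3, 8.3, 7.4, 5.1, 5.1
The 2 values of 9.5 occupy positions 1–2 → average rank (1+2)/2 = 1.5.
The 3 values of 8.3 occupy positions 3–5 → average rank 4.
The 2 values of 5.1 occupy positions 7–8 → average rank (7+8)/2 = 7.5.

4, 6, 4, 7.5, 1.5, 7.5, 1.5, 4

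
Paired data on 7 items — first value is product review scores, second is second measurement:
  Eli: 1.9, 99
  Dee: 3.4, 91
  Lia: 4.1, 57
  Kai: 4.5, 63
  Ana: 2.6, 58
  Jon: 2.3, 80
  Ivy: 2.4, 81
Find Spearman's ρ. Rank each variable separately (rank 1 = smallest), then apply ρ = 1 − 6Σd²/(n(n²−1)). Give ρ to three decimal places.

-0.607

Ranks of variable 1: 1, 5, 6, 7, 4, 2, 3
Ranks of variable 2: 7, 6, 1, 3, 2, 4, 5
d = r₁ − r₂: -6, -1, 5, 4, 2, -2, -2
d²: 36, 1, 25, 16, 4, 4, 4; Σd² = 90
ρ = 1 − 6·90/(7·48) = 1 − 540/336 = -0.607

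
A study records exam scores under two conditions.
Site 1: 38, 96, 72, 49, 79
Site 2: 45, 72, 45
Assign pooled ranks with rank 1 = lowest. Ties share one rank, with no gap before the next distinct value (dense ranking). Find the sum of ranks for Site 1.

19

Sorted (ascending): 38, 45, 45, 49, 72, 72, 79, 96
The 2 values of 45 share dense rank 2.
The 2 values of 72 share dense rank 4.
Remaining distinct values take the next consecutive integers.
Site 1 values → pooled ranks: 38→1, 96→6, 72→4, 49→3, 79→5
Rank sum = 1 + 6 + 4 + 3 + 5 = 19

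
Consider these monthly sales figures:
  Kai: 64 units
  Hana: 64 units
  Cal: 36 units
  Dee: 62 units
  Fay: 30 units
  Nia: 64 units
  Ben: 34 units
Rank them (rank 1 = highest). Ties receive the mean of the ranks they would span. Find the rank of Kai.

Sorted (descending): 64, 64, 64, 62, 36, 34, 30
The 3 values of 64 occupy positions 1–3 → average rank 2.
Kai has value 64 units → rank 2.

2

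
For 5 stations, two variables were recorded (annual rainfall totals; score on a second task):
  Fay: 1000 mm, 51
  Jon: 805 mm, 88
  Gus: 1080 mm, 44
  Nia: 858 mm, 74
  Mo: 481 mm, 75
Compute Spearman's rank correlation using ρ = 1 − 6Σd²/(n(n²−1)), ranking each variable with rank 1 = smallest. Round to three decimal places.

-0.900

Ranks of variable 1: 4, 2, 5, 3, 1
Ranks of variable 2: 2, 5, 1, 3, 4
d = r₁ − r₂: 2, -3, 4, 0, -3
d²: 4, 9, 16, 0, 9; Σd² = 38
ρ = 1 − 6·38/(5·24) = 1 − 228/120 = -0.900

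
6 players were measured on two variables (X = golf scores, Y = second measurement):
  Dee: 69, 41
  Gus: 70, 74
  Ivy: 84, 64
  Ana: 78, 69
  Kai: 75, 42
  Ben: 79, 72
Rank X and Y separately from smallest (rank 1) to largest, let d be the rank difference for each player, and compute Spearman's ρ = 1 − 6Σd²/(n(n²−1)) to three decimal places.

0.257

Ranks of variable 1: 1, 2, 6, 4, 3, 5
Ranks of variable 2: 1, 6, 3, 4, 2, 5
d = r₁ − r₂: 0, -4, 3, 0, 1, 0
d²: 0, 16, 9, 0, 1, 0; Σd² = 26
ρ = 1 − 6·26/(6·35) = 1 − 156/210 = 0.257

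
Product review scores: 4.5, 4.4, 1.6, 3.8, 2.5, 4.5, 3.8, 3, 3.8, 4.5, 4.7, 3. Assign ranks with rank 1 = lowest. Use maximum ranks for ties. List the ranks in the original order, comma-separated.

11, 8, 1, 7, 2, 11, 7, 4, 7, 11, 12, 4

Sorted (ascending): 1.6, 2.5, 3, 3, 3.8, 3.8, 3.8, 4.4, 4.5, 4.5, 4.5, 4.7
The 2 values of 3 occupy positions 3–4 → each gets rank 4.
The 3 values of 3.8 occupy positions 5–7 → each gets rank 7.
The 3 values of 4.5 occupy positions 9–11 → each gets rank 11.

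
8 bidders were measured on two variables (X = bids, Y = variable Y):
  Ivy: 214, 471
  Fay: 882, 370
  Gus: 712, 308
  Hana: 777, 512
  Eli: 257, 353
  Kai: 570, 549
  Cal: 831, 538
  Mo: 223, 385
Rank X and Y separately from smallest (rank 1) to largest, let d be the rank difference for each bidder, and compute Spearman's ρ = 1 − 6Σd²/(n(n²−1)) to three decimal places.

Ranks of variable 1: 1, 8, 5, 6, 3, 4, 7, 2
Ranks of variable 2: 5, 3, 1, 6, 2, 8, 7, 4
d = r₁ − r₂: -4, 5, 4, 0, 1, -4, 0, -2
d²: 16, 25, 16, 0, 1, 16, 0, 4; Σd² = 78
ρ = 1 − 6·78/(8·63) = 1 − 468/504 = 0.071

0.071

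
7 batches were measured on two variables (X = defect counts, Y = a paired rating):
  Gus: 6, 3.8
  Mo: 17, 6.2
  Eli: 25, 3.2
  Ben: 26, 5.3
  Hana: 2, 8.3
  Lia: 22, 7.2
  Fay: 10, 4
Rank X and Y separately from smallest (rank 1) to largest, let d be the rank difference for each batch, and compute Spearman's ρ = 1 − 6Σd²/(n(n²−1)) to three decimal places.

Ranks of variable 1: 2, 4, 6, 7, 1, 5, 3
Ranks of variable 2: 2, 5, 1, 4, 7, 6, 3
d = r₁ − r₂: 0, -1, 5, 3, -6, -1, 0
d²: 0, 1, 25, 9, 36, 1, 0; Σd² = 72
ρ = 1 − 6·72/(7·48) = 1 − 432/336 = -0.286

-0.286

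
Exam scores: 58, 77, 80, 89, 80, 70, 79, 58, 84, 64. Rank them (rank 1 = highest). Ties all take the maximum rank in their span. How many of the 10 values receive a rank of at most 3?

2

Sorted (descending): 89, 84, 80, 80, 79, 77, 70, 64, 58, 58
The 2 values of 80 occupy positions 3–4 → each gets rank 4.
The 2 values of 58 occupy positions 9–10 → each gets rank 10.
Ranks ≤ 3: {1, 2} → 2 values.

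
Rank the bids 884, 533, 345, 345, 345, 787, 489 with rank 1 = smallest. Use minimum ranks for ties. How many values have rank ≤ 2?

3

Sorted (ascending): 345, 345, 345, 489, 533, 787, 884
The 3 values of 345 occupy positions 1–3 → each gets rank 1.
Ranks ≤ 2: {1, 1, 1} → 3 values.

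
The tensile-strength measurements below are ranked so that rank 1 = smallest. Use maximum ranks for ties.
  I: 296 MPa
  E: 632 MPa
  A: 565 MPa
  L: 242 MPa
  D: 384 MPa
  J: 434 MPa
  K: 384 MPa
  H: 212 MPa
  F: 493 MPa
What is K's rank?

Sorted (ascending): 212, 242, 296, 384, 384, 434, 493, 565, 632
The 2 values of 384 occupy positions 4–5 → each gets rank 5.
K has value 384 MPa → rank 5.

5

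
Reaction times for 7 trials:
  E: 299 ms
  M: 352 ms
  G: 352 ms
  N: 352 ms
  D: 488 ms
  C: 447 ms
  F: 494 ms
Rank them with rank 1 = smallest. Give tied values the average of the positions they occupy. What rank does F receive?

7

Sorted (ascending): 299, 352, 352, 352, 447, 488, 494
The 3 values of 352 occupy positions 2–4 → average rank 3.
F has value 494 ms → rank 7.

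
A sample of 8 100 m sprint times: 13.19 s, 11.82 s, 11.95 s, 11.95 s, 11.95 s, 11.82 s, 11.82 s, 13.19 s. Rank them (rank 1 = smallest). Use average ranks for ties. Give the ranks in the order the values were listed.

7.5, 2, 5, 5, 5, 2, 2, 7.5

Sorted (ascending): 11.82, 11.82, 11.82, 11.95, 11.95, 11.95, 13.19, 13.19
The 3 values of 11.82 occupy positions 1–3 → average rank 2.
The 3 values of 11.95 occupy positions 4–6 → average rank 5.
The 2 values of 13.19 occupy positions 7–8 → average rank (7+8)/2 = 7.5.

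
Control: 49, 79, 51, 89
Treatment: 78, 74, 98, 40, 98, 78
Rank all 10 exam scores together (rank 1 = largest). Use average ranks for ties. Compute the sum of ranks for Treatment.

Sorted (descending): 98, 98, 89, 79, 78, 78, 74, 51, 49, 40
The 2 values of 98 occupy positions 1–2 → average rank (1+2)/2 = 1.5.
The 2 values of 78 occupy positions 5–6 → average rank (5+6)/2 = 5.5.
Treatment values → pooled ranks: 78→5.5, 74→7, 98→1.5, 40→10, 98→1.5, 78→5.5
Rank sum = 5.5 + 7 + 1.5 + 10 + 1.5 + 5.5 = 31

31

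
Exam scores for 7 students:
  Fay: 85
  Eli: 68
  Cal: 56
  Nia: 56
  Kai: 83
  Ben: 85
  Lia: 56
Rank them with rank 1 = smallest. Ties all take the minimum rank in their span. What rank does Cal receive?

Sorted (ascending): 56, 56, 56, 68, 83, 85, 85
The 3 values of 56 occupy positions 1–3 → each gets rank 1.
The 2 values of 85 occupy positions 6–7 → each gets rank 6.
Cal has value 56 → rank 1.

1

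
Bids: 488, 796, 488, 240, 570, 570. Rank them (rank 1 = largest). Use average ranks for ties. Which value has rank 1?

Sorted (descending): 796, 570, 570, 488, 488, 240
The 2 values of 570 occupy positions 2–3 → average rank (2+3)/2 = 2.5.
The 2 values of 488 occupy positions 4–5 → average rank (4+5)/2 = 4.5.
Rank 1 → value 796.

796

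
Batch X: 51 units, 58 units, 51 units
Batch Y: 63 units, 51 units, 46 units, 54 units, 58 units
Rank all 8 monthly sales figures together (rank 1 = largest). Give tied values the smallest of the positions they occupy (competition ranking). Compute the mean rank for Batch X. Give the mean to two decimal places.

4.00

Sorted (descending): 63, 58, 58, 54, 51, 51, 51, 46
The 2 values of 58 occupy positions 2–3 → each gets rank 2.
The 3 values of 51 occupy positions 5–7 → each gets rank 5.
Batch X values → pooled ranks: 51→5, 58→2, 51→5
Mean rank = (5 + 2 + 5) / 3 = 4.00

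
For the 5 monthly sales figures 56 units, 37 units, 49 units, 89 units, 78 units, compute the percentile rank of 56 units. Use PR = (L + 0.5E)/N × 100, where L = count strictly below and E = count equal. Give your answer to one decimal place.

50.0

N = 5.
Strictly below 56: 2. Equal to 56: 1.
PR = (2 + 0.5·1)/5 × 100 = 50.0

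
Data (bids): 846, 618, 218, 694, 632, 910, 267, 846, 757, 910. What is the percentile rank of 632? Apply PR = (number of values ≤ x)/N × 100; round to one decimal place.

N = 10.
Strictly below 632: 3. Equal to 632: 1.
PR = 4/10 × 100 = 40.0

40.0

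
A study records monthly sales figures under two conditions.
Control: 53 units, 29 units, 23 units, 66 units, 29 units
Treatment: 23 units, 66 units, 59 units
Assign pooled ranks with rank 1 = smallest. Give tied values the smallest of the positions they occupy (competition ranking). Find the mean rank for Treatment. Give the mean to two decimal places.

4.67

Sorted (ascending): 23, 23, 29, 29, 53, 59, 66, 66
The 2 values of 23 occupy positions 1–2 → each gets rank 1.
The 2 values of 29 occupy positions 3–4 → each gets rank 3.
The 2 values of 66 occupy positions 7–8 → each gets rank 7.
Treatment values → pooled ranks: 23→1, 66→7, 59→6
Mean rank = (1 + 7 + 6) / 3 = 4.67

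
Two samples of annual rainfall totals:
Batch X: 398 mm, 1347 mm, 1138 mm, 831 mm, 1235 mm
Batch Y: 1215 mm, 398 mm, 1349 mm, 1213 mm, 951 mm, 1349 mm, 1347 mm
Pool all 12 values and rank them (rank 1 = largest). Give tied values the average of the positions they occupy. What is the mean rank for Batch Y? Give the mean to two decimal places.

Sorted (descending): 1349, 1349, 1347, 1347, 1235, 1215, 1213, 1138, 951, 831, 398, 398
The 2 values of 1349 occupy positions 1–2 → average rank (1+2)/2 = 1.5.
The 2 values of 1347 occupy positions 3–4 → average rank (3+4)/2 = 3.5.
The 2 values of 398 occupy positions 11–12 → average rank (11+12)/2 = 11.5.
Batch Y values → pooled ranks: 1215→6, 398→11.5, 1349→1.5, 1213→7, 951→9, 1349→1.5, 1347→3.5
Mean rank = (6 + 11.5 + 1.5 + 7 + 9 + 1.5 + 3.5) / 7 = 5.71

5.71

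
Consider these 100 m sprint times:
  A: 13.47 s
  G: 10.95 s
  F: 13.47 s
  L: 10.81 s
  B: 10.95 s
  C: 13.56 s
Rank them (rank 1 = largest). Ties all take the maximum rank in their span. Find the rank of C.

Sorted (descending): 13.56, 13.47, 13.47, 10.95, 10.95, 10.81
The 2 values of 13.47 occupy positions 2–3 → each gets rank 3.
The 2 values of 10.95 occupy positions 4–5 → each gets rank 5.
C has value 13.56 s → rank 1.

1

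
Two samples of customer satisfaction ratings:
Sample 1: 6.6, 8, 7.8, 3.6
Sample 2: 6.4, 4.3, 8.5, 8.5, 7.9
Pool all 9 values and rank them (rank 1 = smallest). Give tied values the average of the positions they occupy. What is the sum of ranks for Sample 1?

17

Sorted (ascending): 3.6, 4.3, 6.4, 6.6, 7.8, 7.9, 8, 8.5, 8.5
The 2 values of 8.5 occupy positions 8–9 → average rank (8+9)/2 = 8.5.
Sample 1 values → pooled ranks: 6.6→4, 8→7, 7.8→5, 3.6→1
Rank sum = 4 + 7 + 5 + 1 = 17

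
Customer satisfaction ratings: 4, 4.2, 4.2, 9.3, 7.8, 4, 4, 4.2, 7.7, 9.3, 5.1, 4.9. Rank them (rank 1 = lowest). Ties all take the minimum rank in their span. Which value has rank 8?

Sorted (ascending): 4, 4, 4, 4.2, 4.2, 4.2, 4.9, 5.1, 7.7, 7.8, 9.3, 9.3
The 3 values of 4 occupy positions 1–3 → each gets rank 1.
The 3 values of 4.2 occupy positions 4–6 → each gets rank 4.
The 2 values of 9.3 occupy positions 11–12 → each gets rank 11.
Rank 8 → value 5.1.

5.1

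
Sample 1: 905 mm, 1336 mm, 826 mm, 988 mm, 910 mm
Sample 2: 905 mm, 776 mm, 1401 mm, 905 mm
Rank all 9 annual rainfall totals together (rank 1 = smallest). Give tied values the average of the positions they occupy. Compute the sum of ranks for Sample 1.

Sorted (ascending): 776, 826, 905, 905, 905, 910, 988, 1336, 1401
The 3 values of 905 occupy positions 3–5 → average rank 4.
Sample 1 values → pooled ranks: 905→4, 1336→8, 826→2, 988→7, 910→6
Rank sum = 4 + 8 + 2 + 7 + 6 = 27

27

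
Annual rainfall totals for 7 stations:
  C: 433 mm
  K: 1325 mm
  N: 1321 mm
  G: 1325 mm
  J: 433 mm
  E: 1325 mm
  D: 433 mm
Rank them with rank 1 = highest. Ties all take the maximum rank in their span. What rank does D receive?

7

Sorted (descending): 1325, 1325, 1325, 1321, 433, 433, 433
The 3 values of 1325 occupy positions 1–3 → each gets rank 3.
The 3 values of 433 occupy positions 5–7 → each gets rank 7.
D has value 433 mm → rank 7.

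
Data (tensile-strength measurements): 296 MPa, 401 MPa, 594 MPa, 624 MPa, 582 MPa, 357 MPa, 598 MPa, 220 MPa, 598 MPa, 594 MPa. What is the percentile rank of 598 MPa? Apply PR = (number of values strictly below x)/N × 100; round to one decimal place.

N = 10.
Strictly below 598: 7. Equal to 598: 2.
PR = 7/10 × 100 = 70.0

70.0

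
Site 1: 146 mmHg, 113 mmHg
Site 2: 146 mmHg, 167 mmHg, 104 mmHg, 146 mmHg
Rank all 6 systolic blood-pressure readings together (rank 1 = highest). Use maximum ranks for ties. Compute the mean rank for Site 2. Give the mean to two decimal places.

Sorted (descending): 167, 146, 146, 146, 113, 104
The 3 values of 146 occupy positions 2–4 → each gets rank 4.
Site 2 values → pooled ranks: 146→4, 167→1, 104→6, 146→4
Mean rank = (4 + 1 + 6 + 4) / 4 = 3.75

3.75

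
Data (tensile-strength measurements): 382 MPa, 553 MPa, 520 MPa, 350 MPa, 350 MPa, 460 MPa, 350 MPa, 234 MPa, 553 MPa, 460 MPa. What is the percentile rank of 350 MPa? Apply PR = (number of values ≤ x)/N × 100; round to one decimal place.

40.0

N = 10.
Strictly below 350: 1. Equal to 350: 3.
PR = 4/10 × 100 = 40.0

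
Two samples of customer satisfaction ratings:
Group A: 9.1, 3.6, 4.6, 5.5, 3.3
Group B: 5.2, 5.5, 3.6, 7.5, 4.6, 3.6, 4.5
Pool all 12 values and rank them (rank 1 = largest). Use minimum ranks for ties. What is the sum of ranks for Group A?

31

Sorted (descending): 9.1, 7.5, 5.5, 5.5, 5.2, 4.6, 4.6, 4.5, 3.6, 3.6, 3.6, 3.3
The 2 values of 5.5 occupy positions 3–4 → each gets rank 3.
The 2 values of 4.6 occupy positions 6–7 → each gets rank 6.
The 3 values of 3.6 occupy positions 9–11 → each gets rank 9.
Group A values → pooled ranks: 9.1→1, 3.6→9, 4.6→6, 5.5→3, 3.3→12
Rank sum = 1 + 9 + 6 + 3 + 12 = 31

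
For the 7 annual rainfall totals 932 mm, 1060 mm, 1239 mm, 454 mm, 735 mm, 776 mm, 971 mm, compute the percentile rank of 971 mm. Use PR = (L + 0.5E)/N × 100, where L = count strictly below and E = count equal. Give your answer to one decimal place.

64.3

N = 7.
Strictly below 971: 4. Equal to 971: 1.
PR = (4 + 0.5·1)/7 × 100 = 64.3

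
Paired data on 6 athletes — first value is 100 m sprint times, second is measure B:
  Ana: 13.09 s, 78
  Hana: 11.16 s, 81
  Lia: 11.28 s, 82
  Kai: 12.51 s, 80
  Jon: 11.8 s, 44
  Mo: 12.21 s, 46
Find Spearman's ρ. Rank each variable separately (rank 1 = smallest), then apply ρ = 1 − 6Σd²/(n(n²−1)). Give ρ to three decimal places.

-0.429

Ranks of variable 1: 6, 1, 2, 5, 3, 4
Ranks of variable 2: 3, 5, 6, 4, 1, 2
d = r₁ − r₂: 3, -4, -4, 1, 2, 2
d²: 9, 16, 16, 1, 4, 4; Σd² = 50
ρ = 1 − 6·50/(6·35) = 1 − 300/210 = -0.429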